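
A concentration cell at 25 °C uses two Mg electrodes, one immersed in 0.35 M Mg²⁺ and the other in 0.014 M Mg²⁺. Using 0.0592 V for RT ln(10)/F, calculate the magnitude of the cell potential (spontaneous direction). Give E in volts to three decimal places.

+0.041 V

For a concentration cell E°cell = 0. The 0.35 M side is the cathode (reduction is favoured where [Mg²⁺] is higher).
With n = 2, E = −(0.0592/2) log([Mg²⁺]ₐₙ/[Mg²⁺]꜀ₐₜ) = −(0.0592/2) log(0.014/0.35) = −(0.0592/2)(-1.398) = +0.041 V.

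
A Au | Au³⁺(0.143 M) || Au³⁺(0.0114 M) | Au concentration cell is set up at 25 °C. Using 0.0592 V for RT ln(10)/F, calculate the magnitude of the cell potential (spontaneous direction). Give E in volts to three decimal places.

For a concentration cell E°cell = 0. The 0.143 M side is the cathode (reduction is favoured where [Au³⁺] is higher).
With n = 3, E = −(0.0592/3) log([Au³⁺]ₐₙ/[Au³⁺]꜀ₐₜ) = −(0.0592/3) log(0.0114/0.143) = −(0.0592/3)(-1.098) = +0.022 V.

+0.022 V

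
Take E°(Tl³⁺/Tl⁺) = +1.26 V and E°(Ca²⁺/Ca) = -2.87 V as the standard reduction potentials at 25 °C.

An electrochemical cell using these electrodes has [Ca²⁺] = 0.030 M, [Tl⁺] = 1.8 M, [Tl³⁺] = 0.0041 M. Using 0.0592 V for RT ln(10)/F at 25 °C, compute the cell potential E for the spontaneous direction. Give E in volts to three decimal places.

+4.097 V

Tl³⁺/Tl⁺ is the cathode (higher E°), Ca²⁺/Ca the anode: E°cell = +1.26 − (-2.87) = +4.13 V, n = 2.
Overall: Tl³⁺(aq) + Ca(s) → Tl⁺(aq) + Ca²⁺(aq)
Q = [Tl⁺]·[Ca²⁺] / ([Tl³⁺]); log Q = 1.120.
E = E° − (0.0592/n) log Q = +4.13 − (0.0592/2)(1.120) = +4.097 V.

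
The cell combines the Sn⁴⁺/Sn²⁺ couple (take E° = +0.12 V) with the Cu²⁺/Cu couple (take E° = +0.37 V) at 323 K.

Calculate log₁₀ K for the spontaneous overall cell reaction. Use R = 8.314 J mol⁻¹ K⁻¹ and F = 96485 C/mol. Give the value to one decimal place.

7.8

Cathode: Cu²⁺/Cu; anode: Sn⁴⁺/Sn²⁺. E°cell = (+0.37) − (+0.12) = +0.25 V, with n = 2.
ΔG° = −nFE° = −RT ln K, so ln K = nFE°/(RT) = (2)(96485)(+0.25) / ((8.314)(323)) = 17.965.
log₁₀ K = 17.965 / ln 10 = 7.8.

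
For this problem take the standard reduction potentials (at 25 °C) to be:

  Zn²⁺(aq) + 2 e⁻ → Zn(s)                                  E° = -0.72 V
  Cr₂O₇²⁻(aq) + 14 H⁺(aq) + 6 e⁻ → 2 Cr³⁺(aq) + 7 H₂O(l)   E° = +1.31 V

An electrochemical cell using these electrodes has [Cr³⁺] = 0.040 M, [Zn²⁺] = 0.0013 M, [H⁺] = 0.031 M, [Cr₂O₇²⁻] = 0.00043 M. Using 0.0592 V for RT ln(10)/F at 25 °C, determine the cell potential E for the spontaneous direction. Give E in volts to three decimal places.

+1.901 V

Cr₂O₇²⁻/Cr³⁺ is the cathode (higher E°), Zn²⁺/Zn the anode: E°cell = +1.31 − (-0.72) = +2.03 V, n = 6.
Overall: Cr₂O₇²⁻(aq) + 14 H⁺(aq) + 3 Zn(s) → 2 Cr³⁺(aq) + 7 H₂O(l) + 3 Zn²⁺(aq)
Q = [Cr³⁺]^2·[Zn²⁺]^3 / ([Cr₂O₇²⁻]·[H⁺]^14); log Q = 13.033.
E = E° − (0.0592/n) log Q = +2.03 − (0.0592/6)(13.033) = +1.901 V.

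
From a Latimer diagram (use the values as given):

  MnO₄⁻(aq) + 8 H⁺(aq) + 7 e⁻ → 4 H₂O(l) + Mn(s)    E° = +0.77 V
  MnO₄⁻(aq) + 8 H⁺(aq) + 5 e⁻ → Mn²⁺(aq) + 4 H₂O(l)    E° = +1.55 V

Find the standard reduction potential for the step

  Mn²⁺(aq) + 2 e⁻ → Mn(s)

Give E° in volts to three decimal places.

Sequential free energies add, so n₃E°₃ = n₁E°₁ + n₂E°₂.
With n₃ = 7, and the known step contributing 5×(+1.55) V, the unknown satisfies 2·E° = 7×(+0.77) − 5×(+1.55) = -2.360.
E° = -2.360 / 2 = -1.180 V.

-1.180 V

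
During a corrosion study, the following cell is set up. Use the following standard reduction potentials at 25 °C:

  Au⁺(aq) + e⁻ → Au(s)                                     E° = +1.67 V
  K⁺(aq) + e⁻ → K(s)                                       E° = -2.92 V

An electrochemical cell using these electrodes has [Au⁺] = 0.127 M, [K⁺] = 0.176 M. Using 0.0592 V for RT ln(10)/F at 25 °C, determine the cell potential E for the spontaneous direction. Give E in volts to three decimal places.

Au⁺/Au is the cathode (higher E°), K⁺/K the anode: E°cell = +1.67 − (-2.92) = +4.59 V, n = 1.
Overall: Au⁺(aq) + K(s) → Au(s) + K⁺(aq)
Q = [K⁺] / ([Au⁺]); log Q = 0.142.
E = E° − (0.0592/n) log Q = +4.59 − (0.0592/1)(0.142) = +4.582 V.

+4.582 V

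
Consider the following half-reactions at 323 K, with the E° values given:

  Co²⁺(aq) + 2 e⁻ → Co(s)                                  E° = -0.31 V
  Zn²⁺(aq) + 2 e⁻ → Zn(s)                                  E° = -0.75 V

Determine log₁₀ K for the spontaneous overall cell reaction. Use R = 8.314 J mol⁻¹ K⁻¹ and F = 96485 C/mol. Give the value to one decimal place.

13.7

Cathode: Co²⁺/Co; anode: Zn²⁺/Zn. E°cell = (-0.31) − (-0.75) = +0.44 V, with n = 2.
ΔG° = −nFE° = −RT ln K, so ln K = nFE°/(RT) = (2)(96485)(+0.44) / ((8.314)(323)) = 31.618.
log₁₀ K = 31.618 / ln 10 = 13.7.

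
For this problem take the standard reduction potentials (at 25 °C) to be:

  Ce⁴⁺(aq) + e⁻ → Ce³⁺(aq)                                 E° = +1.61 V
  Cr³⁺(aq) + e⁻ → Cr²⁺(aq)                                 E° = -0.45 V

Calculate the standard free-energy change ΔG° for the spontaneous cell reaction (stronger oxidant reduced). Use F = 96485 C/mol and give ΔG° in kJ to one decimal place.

-198.8 kJ

Ce⁴⁺/Ce³⁺ (E° = +1.61 V) is the cathode; Cr³⁺/Cr²⁺ (E° = -0.45 V) is the anode, so E°cell = +2.06 V.
Balancing electrons gives n = 1 (lcm of 1 and 1).
ΔG° = −nFE° = −(1)(96485)(+2.06) = -198,759 J = -198.8 kJ.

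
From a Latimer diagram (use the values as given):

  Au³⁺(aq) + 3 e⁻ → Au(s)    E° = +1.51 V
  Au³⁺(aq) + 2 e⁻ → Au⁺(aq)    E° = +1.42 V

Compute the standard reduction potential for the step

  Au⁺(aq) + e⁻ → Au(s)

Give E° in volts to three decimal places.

Sequential free energies add, so n₃E°₃ = n₁E°₁ + n₂E°₂.
With n₃ = 3, and the known step contributing 2×(+1.42) V, the unknown satisfies 1·E° = 3×(+1.51) − 2×(+1.42) = +1.690.
E° = +1.690 / 1 = +1.690 V.

+1.690 V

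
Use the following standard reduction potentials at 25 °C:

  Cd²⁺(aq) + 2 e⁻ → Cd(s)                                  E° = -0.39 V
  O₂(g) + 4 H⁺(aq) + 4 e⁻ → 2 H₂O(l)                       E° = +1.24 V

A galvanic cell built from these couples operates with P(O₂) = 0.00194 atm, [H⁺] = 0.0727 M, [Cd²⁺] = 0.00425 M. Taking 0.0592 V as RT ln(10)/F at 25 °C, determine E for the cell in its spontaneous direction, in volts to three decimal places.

+1.593 V

O₂/H₂O is the cathode (higher E°), Cd²⁺/Cd the anode: E°cell = +1.24 − (-0.39) = +1.63 V, n = 4.
Overall: O₂(g) + 4 H⁺(aq) + 2 Cd(s) → 2 H₂O(l) + 2 Cd²⁺(aq)
Q = [Cd²⁺]^2 / (P(O₂)·[H⁺]^4); log Q = 2.523.
E = E° − (0.0592/n) log Q = +1.63 − (0.0592/4)(2.523) = +1.593 V.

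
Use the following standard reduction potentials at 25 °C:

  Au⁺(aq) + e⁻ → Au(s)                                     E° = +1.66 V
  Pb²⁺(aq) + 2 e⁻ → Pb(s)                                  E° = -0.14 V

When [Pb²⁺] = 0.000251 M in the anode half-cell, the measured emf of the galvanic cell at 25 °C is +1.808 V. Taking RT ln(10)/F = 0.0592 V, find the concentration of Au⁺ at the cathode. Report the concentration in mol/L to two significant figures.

Au⁺/Au is the cathode, Pb²⁺/Pb the anode: E°cell = +1.80 V, n = 2.
Overall reaction: 2 Au⁺(aq) + Pb(s) → 2 Au(s) + Pb²⁺(aq); Q = [Pb²⁺]^1/[Au⁺]^2.
From E = E° − (0.0592/n) log Q: log Q = (E° − E)·n/0.0592 = (+1.80 − (+1.808))·2/0.0592 = -0.2703.
So 2·log[Au⁺] = 1·log(0.000251) − log Q = -3.6003 − (-0.2703) = -3.3300; log[Au⁺] = -3.3300 / 2 = -1.6650; [Au⁺] = 10^(-1.6650) ≈ 0.022 M.

0.022 M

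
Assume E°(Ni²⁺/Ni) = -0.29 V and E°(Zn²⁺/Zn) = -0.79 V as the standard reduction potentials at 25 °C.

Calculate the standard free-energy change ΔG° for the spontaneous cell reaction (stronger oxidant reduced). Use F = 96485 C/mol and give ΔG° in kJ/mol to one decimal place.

Ni²⁺/Ni (E° = -0.29 V) is the cathode; Zn²⁺/Zn (E° = -0.79 V) is the anode, so E°cell = +0.50 V.
Balancing electrons gives n = 2 (lcm of 2 and 2).
ΔG° = −nFE° = −(2)(96485)(+0.50) = -96,485 J = -96.5 kJ/mol.

-96.5 kJ/mol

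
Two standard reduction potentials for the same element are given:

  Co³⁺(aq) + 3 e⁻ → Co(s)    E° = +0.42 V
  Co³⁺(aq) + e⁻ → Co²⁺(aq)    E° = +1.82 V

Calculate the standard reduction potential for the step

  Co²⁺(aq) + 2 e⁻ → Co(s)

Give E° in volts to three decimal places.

Sequential free energies add, so n₃E°₃ = n₁E°₁ + n₂E°₂.
With n₃ = 3, and the known step contributing 1×(+1.82) V, the unknown satisfies 2·E° = 3×(+0.42) − 1×(+1.82) = -0.560.
E° = -0.560 / 2 = -0.280 V.

-0.280 V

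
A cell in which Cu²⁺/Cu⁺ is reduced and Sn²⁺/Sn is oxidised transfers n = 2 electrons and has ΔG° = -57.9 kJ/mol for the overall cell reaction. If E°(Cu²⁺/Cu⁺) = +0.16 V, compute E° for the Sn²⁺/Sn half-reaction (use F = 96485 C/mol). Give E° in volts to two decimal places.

E°cell = −ΔG°/(nF) = −(-57.9×10³)/((2)(96485)) = +0.300 V.
Since Cu²⁺/Cu⁺ is the cathode and Sn²⁺/Sn the anode, E°cell = E°(Cu²⁺/Cu⁺) − E°(Sn²⁺/Sn).
So E°(Sn²⁺/Sn) = E°(Cu²⁺/Cu⁺) − E°cell = (+0.16) − (+0.300) = -0.14 V.

-0.14 V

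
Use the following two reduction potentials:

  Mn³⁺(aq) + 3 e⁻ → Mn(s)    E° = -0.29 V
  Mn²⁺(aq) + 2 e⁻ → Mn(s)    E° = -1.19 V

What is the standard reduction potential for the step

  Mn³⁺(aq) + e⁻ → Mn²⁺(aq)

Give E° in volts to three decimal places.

+1.510 V

Sequential free energies add, so n₃E°₃ = n₁E°₁ + n₂E°₂.
With n₃ = 3, and the known step contributing 2×(-1.19) V, the unknown satisfies 1·E° = 3×(-0.29) − 2×(-1.19) = +1.510.
E° = +1.510 / 1 = +1.510 V.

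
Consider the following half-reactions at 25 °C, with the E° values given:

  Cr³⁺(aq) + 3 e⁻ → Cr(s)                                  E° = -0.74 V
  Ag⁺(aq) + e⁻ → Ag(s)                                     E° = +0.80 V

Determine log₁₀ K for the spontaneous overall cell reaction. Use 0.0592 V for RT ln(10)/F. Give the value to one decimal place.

78.0

Cathode: Ag⁺/Ag; anode: Cr³⁺/Cr. E°cell = +1.54 V, n = 3.
log K = nE°cell / 0.0592 = (3)(+1.54) / 0.0592 = 78.0.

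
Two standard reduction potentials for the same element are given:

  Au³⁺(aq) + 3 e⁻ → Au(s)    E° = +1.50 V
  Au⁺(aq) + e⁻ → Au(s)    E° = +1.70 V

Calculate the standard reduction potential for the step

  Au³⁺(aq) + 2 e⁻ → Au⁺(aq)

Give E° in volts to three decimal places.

Sequential free energies add, so n₃E°₃ = n₁E°₁ + n₂E°₂.
With n₃ = 3, and the known step contributing 1×(+1.70) V, the unknown satisfies 2·E° = 3×(+1.50) − 1×(+1.70) = +2.800.
E° = +2.800 / 2 = +1.400 V.

+1.400 V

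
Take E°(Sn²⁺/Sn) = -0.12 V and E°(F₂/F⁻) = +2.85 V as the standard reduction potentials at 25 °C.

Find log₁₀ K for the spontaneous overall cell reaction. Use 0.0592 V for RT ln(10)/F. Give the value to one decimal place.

100.3

Cathode: F₂/F⁻; anode: Sn²⁺/Sn. E°cell = +2.97 V, n = 2.
log K = nE°cell / 0.0592 = (2)(+2.97) / 0.0592 = 100.3.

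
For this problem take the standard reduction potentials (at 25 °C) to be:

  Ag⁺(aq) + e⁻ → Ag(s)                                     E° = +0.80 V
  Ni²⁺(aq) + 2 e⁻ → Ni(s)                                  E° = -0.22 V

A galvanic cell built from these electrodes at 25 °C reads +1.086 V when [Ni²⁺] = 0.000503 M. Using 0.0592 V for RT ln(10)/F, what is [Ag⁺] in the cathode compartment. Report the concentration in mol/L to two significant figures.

0.29 M

Ag⁺/Ag is the cathode, Ni²⁺/Ni the anode: E°cell = +1.02 V, n = 2.
Overall reaction: 2 Ag⁺(aq) + Ni(s) → 2 Ag(s) + Ni²⁺(aq); Q = [Ni²⁺]^1/[Ag⁺]^2.
From E = E° − (0.0592/n) log Q: log Q = (E° − E)·n/0.0592 = (+1.02 − (+1.086))·2/0.0592 = -2.2297.
So 2·log[Ag⁺] = 1·log(0.000503) − log Q = -3.2984 − (-2.2297) = -1.0687; log[Ag⁺] = -1.0687 / 2 = -0.5343; [Ag⁺] = 10^(-0.5343) ≈ 0.29 M.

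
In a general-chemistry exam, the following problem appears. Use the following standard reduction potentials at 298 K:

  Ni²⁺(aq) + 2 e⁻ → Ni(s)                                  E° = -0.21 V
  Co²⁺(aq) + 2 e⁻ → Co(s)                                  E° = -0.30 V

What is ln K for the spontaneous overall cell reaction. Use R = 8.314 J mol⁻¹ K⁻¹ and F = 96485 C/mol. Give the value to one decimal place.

Cathode: Ni²⁺/Ni; anode: Co²⁺/Co. E°cell = (-0.21) − (-0.30) = +0.09 V, with n = 2.
ΔG° = −nFE° = −RT ln K, so ln K = nFE°/(RT) = (2)(96485)(+0.09) / ((8.314)(298)) = 7.010.

7.0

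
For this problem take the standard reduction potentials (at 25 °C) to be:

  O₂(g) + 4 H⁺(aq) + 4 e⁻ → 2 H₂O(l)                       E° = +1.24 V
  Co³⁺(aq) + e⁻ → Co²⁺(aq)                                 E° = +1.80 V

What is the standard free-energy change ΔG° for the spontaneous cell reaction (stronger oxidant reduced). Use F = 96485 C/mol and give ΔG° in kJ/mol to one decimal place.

-216.1 kJ/mol

Co³⁺/Co²⁺ (E° = +1.80 V) is the cathode; O₂/H₂O (E° = +1.24 V) is the anode, so E°cell = +0.56 V.
Balancing electrons gives n = 4 (lcm of 1 and 4).
ΔG° = −nFE° = −(4)(96485)(+0.56) = -216,126 J = -216.1 kJ/mol.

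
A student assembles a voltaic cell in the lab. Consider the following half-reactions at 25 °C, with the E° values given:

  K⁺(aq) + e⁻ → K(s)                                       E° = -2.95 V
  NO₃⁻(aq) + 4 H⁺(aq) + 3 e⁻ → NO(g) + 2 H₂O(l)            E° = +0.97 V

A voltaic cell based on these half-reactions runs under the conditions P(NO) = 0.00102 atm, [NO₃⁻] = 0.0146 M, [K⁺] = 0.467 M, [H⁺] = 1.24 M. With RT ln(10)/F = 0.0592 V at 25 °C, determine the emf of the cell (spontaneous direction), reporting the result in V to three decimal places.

NO₃⁻/NO is the cathode (higher E°), K⁺/K the anode: E°cell = +0.97 − (-2.95) = +3.92 V, n = 3.
Overall: NO₃⁻(aq) + 4 H⁺(aq) + 3 K(s) → NO(g) + 2 H₂O(l) + 3 K⁺(aq)
Q = P(NO)·[K⁺]^3 / ([NO₃⁻]·[H⁺]^4); log Q = -2.521.
E = E° − (0.0592/n) log Q = +3.92 − (0.0592/3)(-2.521) = +3.970 V.

+3.970 V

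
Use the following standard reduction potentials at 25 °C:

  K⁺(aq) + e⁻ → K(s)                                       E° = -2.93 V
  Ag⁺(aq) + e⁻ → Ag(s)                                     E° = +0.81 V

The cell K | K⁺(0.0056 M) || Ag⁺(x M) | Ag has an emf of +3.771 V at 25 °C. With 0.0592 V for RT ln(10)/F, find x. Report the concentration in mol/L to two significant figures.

0.019 M

Ag⁺/Ag is the cathode, K⁺/K the anode: E°cell = +3.74 V, n = 1.
Overall reaction: Ag⁺(aq) + K(s) → Ag(s) + K⁺(aq); Q = [K⁺]^1/[Ag⁺]^1.
From E = E° − (0.0592/n) log Q: log Q = (E° − E)·n/0.0592 = (+3.74 − (+3.771))·1/0.0592 = -0.5236.
So 1·log[Ag⁺] = 1·log(0.0056) − log Q = -2.2518 − (-0.5236) = -1.7282; [Ag⁺] = 10^(-1.7282) ≈ 0.019 M.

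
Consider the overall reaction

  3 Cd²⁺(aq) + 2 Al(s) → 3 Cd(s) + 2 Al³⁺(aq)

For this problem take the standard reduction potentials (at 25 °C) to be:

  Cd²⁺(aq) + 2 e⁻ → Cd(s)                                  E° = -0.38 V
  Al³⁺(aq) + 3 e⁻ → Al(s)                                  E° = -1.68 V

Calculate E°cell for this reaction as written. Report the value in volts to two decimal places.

+1.30 V

The Cd²⁺/Cd couple has the higher reduction potential, so it is the cathode; Al³⁺/Al is oxidised at the anode.
E°cell = E°(cathode) − E°(anode) = (-0.38) − (-1.68) = +1.30 V.
Since E°cell > 0, the reaction is spontaneous under standard conditions.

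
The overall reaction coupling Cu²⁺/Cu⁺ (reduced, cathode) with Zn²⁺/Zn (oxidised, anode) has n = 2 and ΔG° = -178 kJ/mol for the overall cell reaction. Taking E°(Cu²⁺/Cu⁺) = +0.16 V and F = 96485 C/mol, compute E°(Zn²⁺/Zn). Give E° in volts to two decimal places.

-0.76 V

E°cell = −ΔG°/(nF) = −(-178×10³)/((2)(96485)) = +0.922 V.
Since Cu²⁺/Cu⁺ is the cathode and Zn²⁺/Zn the anode, E°cell = E°(Cu²⁺/Cu⁺) − E°(Zn²⁺/Zn).
So E°(Zn²⁺/Zn) = E°(Cu²⁺/Cu⁺) − E°cell = (+0.16) − (+0.922) = -0.76 V.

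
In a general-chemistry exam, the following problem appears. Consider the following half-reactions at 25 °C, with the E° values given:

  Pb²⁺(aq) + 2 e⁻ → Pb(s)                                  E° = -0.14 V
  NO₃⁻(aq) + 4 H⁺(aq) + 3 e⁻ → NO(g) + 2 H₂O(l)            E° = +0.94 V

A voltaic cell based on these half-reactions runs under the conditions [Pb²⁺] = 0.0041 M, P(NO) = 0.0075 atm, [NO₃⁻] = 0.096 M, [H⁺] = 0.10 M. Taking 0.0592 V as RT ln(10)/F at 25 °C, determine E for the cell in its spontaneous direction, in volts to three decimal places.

+1.094 V

NO₃⁻/NO is the cathode (higher E°), Pb²⁺/Pb the anode: E°cell = +0.94 − (-0.14) = +1.08 V, n = 6.
Overall: 2 NO₃⁻(aq) + 8 H⁺(aq) + 3 Pb(s) → 2 NO(g) + 4 H₂O(l) + 3 Pb²⁺(aq)
Q = P(NO)^2·[Pb²⁺]^3 / ([NO₃⁻]^2·[H⁺]^8); log Q = -1.376.
E = E° − (0.0592/n) log Q = +1.08 − (0.0592/6)(-1.376) = +1.094 V.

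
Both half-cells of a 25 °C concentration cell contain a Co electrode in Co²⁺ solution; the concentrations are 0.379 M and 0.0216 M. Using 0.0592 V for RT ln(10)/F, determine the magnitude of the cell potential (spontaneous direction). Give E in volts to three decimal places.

For a concentration cell E°cell = 0. The 0.379 M side is the cathode (reduction is favoured where [Co²⁺] is higher).
With n = 2, E = −(0.0592/2) log([Co²⁺]ₐₙ/[Co²⁺]꜀ₐₜ) = −(0.0592/2) log(0.0216/0.379) = −(0.0592/2)(-1.244) = +0.037 V.

+0.037 V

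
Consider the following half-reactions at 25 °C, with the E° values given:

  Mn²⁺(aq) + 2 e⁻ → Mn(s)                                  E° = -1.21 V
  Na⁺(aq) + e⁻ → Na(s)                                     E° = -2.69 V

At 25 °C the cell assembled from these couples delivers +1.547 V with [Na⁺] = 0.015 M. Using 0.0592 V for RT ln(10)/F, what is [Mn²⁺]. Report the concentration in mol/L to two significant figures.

Mn²⁺/Mn is the cathode, Na⁺/Na the anode: E°cell = +1.48 V, n = 2.
Overall reaction: Mn²⁺(aq) + 2 Na(s) → Mn(s) + 2 Na⁺(aq); Q = [Na⁺]^2/[Mn²⁺]^1.
From E = E° − (0.0592/n) log Q: log Q = (E° − E)·n/0.0592 = (+1.48 − (+1.547))·2/0.0592 = -2.2635.
So 1·log[Mn²⁺] = 2·log(0.015) − log Q = -3.6478 − (-2.2635) = -1.3843; [Mn²⁺] = 10^(-1.3843) ≈ 0.041 M.

0.041 M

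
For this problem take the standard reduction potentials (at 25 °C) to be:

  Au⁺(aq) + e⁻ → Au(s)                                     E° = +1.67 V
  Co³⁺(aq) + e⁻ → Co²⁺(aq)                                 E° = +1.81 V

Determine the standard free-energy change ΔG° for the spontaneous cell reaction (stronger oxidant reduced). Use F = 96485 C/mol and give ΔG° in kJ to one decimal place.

-13.5 kJ

Co³⁺/Co²⁺ (E° = +1.81 V) is the cathode; Au⁺/Au (E° = +1.67 V) is the anode, so E°cell = +0.14 V.
Balancing electrons gives n = 1 (lcm of 1 and 1).
ΔG° = −nFE° = −(1)(96485)(+0.14) = -13,508 J = -13.5 kJ.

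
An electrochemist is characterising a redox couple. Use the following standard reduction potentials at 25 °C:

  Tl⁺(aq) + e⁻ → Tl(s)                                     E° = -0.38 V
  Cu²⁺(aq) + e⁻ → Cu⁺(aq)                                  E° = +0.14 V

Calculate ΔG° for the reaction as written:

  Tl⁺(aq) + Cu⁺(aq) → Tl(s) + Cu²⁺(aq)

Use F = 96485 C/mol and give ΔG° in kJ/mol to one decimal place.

+50.2 kJ/mol

As written, Tl⁺/Tl is reduced (cathode) and Cu²⁺/Cu⁺ is oxidised (anode), so E°cell = (-0.38) − (+0.14) = -0.52 V.
Balancing electrons gives n = 1.
ΔG° = −nFE° = −(1)(96485)(-0.52) = 50,172 J = +50.2 kJ/mol.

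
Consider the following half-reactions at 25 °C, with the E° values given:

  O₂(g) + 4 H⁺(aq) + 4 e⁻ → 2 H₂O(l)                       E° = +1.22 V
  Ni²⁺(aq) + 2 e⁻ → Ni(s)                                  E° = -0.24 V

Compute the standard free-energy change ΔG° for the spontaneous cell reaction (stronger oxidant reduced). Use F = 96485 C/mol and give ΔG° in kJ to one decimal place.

-563.5 kJ

O₂/H₂O (E° = +1.22 V) is the cathode; Ni²⁺/Ni (E° = -0.24 V) is the anode, so E°cell = +1.46 V.
Balancing electrons gives n = 4 (lcm of 4 and 2).
ΔG° = −nFE° = −(4)(96485)(+1.46) = -563,472 J = -563.5 kJ.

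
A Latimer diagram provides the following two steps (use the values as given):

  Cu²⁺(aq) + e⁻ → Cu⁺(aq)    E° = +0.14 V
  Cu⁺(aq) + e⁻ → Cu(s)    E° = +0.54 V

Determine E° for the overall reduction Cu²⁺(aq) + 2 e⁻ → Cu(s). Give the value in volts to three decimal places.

+0.340 V

Adding the free-energy changes (−nFE°) of the two steps gives −n₃FE°₃ = −n₁FE°₁ − n₂FE°₂.
E°₃ = (1×+0.14 + 1×+0.54) / 2 = (+0.680) / 2 = +0.340 V.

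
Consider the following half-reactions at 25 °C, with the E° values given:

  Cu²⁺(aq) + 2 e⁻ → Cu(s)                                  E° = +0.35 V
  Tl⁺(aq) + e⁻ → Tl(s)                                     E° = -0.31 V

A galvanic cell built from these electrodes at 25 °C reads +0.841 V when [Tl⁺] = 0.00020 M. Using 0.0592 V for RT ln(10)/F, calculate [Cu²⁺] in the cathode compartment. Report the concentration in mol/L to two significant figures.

0.052 M

Cu²⁺/Cu is the cathode, Tl⁺/Tl the anode: E°cell = +0.66 V, n = 2.
Overall reaction: Cu²⁺(aq) + 2 Tl(s) → Cu(s) + 2 Tl⁺(aq); Q = [Tl⁺]^2/[Cu²⁺]^1.
From E = E° − (0.0592/n) log Q: log Q = (E° − E)·n/0.0592 = (+0.66 − (+0.841))·2/0.0592 = -6.1149.
So 1·log[Cu²⁺] = 2·log(0.0002) − log Q = -7.3979 − (-6.1149) = -1.2830; [Cu²⁺] = 10^(-1.2830) ≈ 0.052 M.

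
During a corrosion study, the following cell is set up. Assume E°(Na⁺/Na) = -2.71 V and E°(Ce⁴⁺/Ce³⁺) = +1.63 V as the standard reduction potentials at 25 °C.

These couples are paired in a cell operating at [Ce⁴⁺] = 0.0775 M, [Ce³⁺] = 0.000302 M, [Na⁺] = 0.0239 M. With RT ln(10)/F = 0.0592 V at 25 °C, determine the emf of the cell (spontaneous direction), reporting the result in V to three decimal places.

Ce⁴⁺/Ce³⁺ is the cathode (higher E°), Na⁺/Na the anode: E°cell = +1.63 − (-2.71) = +4.34 V, n = 1.
Overall: Ce⁴⁺(aq) + Na(s) → Ce³⁺(aq) + Na⁺(aq)
Q = [Ce³⁺]·[Na⁺] / ([Ce⁴⁺]); log Q = -4.031.
E = E° − (0.0592/n) log Q = +4.34 − (0.0592/1)(-4.031) = +4.579 V.

+4.579 V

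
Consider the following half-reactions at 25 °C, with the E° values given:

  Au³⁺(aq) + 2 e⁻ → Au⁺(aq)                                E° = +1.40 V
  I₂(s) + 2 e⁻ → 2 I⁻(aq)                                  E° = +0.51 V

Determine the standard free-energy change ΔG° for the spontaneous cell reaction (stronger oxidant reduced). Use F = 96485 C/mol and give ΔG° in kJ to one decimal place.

-171.7 kJ

Au³⁺/Au⁺ (E° = +1.40 V) is the cathode; I₂/I⁻ (E° = +0.51 V) is the anode, so E°cell = +0.89 V.
Balancing electrons gives n = 2 (lcm of 2 and 2).
ΔG° = −nFE° = −(2)(96485)(+0.89) = -171,743 J = -171.7 kJ.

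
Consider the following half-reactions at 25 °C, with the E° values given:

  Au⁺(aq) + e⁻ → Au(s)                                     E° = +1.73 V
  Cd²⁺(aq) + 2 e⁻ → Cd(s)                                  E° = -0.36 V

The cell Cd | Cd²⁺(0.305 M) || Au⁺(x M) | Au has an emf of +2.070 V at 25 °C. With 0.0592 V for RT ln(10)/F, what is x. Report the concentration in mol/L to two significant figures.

Au⁺/Au is the cathode, Cd²⁺/Cd the anode: E°cell = +2.09 V, n = 2.
Overall reaction: 2 Au⁺(aq) + Cd(s) → 2 Au(s) + Cd²⁺(aq); Q = [Cd²⁺]^1/[Au⁺]^2.
From E = E° − (0.0592/n) log Q: log Q = (E° − E)·n/0.0592 = (+2.09 − (+2.070))·2/0.0592 = 0.6757.
So 2·log[Au⁺] = 1·log(0.305) − log Q = -0.5157 − (0.6757) = -1.1914; log[Au⁺] = -1.1914 / 2 = -0.5957; [Au⁺] = 10^(-0.5957) ≈ 0.25 M.

0.25 M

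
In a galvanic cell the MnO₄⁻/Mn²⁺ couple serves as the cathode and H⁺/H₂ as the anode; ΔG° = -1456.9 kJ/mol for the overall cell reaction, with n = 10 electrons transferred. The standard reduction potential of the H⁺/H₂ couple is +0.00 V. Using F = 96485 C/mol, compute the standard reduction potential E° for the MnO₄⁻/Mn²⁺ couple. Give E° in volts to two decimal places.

+1.51 V

E°cell = −ΔG°/(nF) = −(-1456.9×10³)/((10)(96485)) = +1.510 V.
Since MnO₄⁻/Mn²⁺ is the cathode and H⁺/H₂ the anode, E°cell = E°(MnO₄⁻/Mn²⁺) − E°(H⁺/H₂).
So E°(MnO₄⁻/Mn²⁺) = E°cell + E°(H⁺/H₂) = +1.510 + (+0.00) = +1.51 V.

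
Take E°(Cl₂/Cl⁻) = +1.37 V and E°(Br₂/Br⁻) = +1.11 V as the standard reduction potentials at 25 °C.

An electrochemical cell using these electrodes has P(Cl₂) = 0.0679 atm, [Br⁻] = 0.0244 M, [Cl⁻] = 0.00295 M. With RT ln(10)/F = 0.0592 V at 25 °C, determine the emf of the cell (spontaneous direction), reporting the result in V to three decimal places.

Cl₂/Cl⁻ is the cathode (higher E°), Br₂/Br⁻ the anode: E°cell = +1.37 − (+1.11) = +0.26 V, n = 2.
Overall: Cl₂(g) + 2 Br⁻(aq) → 2 Cl⁻(aq) + Br₂(l)
Q = [Cl⁻]^2 / (P(Cl₂)·[Br⁻]^2); log Q = -0.667.
E = E° − (0.0592/n) log Q = +0.26 − (0.0592/2)(-0.667) = +0.280 V.

+0.280 V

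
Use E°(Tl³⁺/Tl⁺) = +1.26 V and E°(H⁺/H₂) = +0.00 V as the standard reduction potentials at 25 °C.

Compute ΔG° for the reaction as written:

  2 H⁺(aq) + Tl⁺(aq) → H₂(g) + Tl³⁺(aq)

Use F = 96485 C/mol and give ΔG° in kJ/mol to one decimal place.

As written, H⁺/H₂ is reduced (cathode) and Tl³⁺/Tl⁺ is oxidised (anode), so E°cell = (+0.00) − (+1.26) = -1.26 V.
Balancing electrons gives n = 2.
ΔG° = −nFE° = −(2)(96485)(-1.26) = 243,142 J = +243.1 kJ/mol.

+243.1 kJ/mol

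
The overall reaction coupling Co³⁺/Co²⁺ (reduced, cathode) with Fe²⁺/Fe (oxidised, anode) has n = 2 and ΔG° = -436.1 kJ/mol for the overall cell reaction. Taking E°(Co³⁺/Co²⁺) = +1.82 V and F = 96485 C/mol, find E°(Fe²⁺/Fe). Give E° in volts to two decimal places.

E°cell = −ΔG°/(nF) = −(-436.1×10³)/((2)(96485)) = +2.260 V.
Since Co³⁺/Co²⁺ is the cathode and Fe²⁺/Fe the anode, E°cell = E°(Co³⁺/Co²⁺) − E°(Fe²⁺/Fe).
So E°(Fe²⁺/Fe) = E°(Co³⁺/Co²⁺) − E°cell = (+1.82) − (+2.260) = -0.44 V.

-0.44 V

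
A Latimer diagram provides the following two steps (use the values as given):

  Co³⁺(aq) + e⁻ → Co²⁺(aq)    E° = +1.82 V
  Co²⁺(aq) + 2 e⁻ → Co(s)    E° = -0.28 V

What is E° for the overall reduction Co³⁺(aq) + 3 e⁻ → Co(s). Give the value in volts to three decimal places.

Adding the free-energy changes (−nFE°) of the two steps gives −n₃FE°₃ = −n₁FE°₁ − n₂FE°₂.
E°₃ = (1×+1.82 + 2×-0.28) / 3 = (+1.260) / 3 = +0.420 V.

+0.420 V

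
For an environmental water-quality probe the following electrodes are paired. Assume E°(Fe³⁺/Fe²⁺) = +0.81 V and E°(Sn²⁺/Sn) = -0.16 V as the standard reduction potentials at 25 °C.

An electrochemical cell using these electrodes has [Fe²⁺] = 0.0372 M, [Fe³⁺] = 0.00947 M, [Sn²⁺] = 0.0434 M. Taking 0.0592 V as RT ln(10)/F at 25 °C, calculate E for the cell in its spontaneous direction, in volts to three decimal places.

+0.975 V

Fe³⁺/Fe²⁺ is the cathode (higher E°), Sn²⁺/Sn the anode: E°cell = +0.81 − (-0.16) = +0.97 V, n = 2.
Overall: 2 Fe³⁺(aq) + Sn(s) → 2 Fe²⁺(aq) + Sn²⁺(aq)
Q = [Fe²⁺]^2·[Sn²⁺] / ([Fe³⁺]^2); log Q = -0.174.
E = E° − (0.0592/n) log Q = +0.97 − (0.0592/2)(-0.174) = +0.975 V.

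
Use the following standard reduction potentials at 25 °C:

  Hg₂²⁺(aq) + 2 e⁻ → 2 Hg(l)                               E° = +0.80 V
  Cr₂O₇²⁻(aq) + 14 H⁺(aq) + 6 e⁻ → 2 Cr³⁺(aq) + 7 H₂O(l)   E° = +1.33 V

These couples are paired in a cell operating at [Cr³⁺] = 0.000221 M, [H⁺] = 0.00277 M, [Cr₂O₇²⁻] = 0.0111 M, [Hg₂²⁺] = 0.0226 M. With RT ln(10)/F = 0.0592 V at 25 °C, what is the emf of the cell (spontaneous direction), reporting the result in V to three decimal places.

Cr₂O₇²⁻/Cr³⁺ is the cathode (higher E°), Hg₂²⁺/Hg the anode: E°cell = +1.33 − (+0.80) = +0.53 V, n = 6.
Overall: Cr₂O₇²⁻(aq) + 14 H⁺(aq) + 6 Hg(l) → 2 Cr³⁺(aq) + 7 H₂O(l) + 3 Hg₂²⁺(aq)
Q = [Cr³⁺]^2·[Hg₂²⁺]^3 / ([Cr₂O₇²⁻]·[H⁺]^14); log Q = 25.511.
E = E° − (0.0592/n) log Q = +0.53 − (0.0592/6)(25.511) = +0.278 V.

+0.278 V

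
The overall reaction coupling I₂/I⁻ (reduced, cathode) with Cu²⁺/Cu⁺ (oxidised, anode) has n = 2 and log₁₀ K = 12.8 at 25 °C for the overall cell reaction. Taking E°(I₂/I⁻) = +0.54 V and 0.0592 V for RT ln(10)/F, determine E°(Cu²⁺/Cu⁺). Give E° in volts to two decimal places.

E°cell = (0.0592/n)·log K = (0.0592/2)(12.8) = +0.379 V.
Since I₂/I⁻ is the cathode and Cu²⁺/Cu⁺ the anode, E°cell = E°(I₂/I⁻) − E°(Cu²⁺/Cu⁺).
So E°(Cu²⁺/Cu⁺) = E°(I₂/I⁻) − E°cell = (+0.54) − (+0.379) = +0.16 V.

+0.16 V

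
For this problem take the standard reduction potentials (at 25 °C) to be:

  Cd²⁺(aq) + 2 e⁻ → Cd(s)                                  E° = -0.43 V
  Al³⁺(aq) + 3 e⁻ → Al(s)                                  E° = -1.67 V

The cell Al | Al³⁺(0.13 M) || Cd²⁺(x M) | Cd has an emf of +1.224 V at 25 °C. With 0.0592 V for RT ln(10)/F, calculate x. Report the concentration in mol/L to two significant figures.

0.074 M

Cd²⁺/Cd is the cathode, Al³⁺/Al the anode: E°cell = +1.24 V, n = 6.
Overall reaction: 3 Cd²⁺(aq) + 2 Al(s) → 3 Cd(s) + 2 Al³⁺(aq); Q = [Al³⁺]^2/[Cd²⁺]^3.
From E = E° − (0.0592/n) log Q: log Q = (E° − E)·n/0.0592 = (+1.24 − (+1.224))·6/0.0592 = 1.6216.
So 3·log[Cd²⁺] = 2·log(0.13) − log Q = -1.7721 − (1.6216) = -3.3937; log[Cd²⁺] = -3.3937 / 3 = -1.1312; [Cd²⁺] = 10^(-1.1312) ≈ 0.074 M.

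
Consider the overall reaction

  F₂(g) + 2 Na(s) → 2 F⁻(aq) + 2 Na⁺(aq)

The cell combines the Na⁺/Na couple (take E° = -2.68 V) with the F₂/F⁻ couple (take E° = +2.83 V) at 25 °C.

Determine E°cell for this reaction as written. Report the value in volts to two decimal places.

The F₂/F⁻ couple has the higher reduction potential, so it is the cathode; Na⁺/Na is oxidised at the anode.
E°cell = E°(cathode) − E°(anode) = (+2.83) − (-2.68) = +5.51 V.

+5.51 V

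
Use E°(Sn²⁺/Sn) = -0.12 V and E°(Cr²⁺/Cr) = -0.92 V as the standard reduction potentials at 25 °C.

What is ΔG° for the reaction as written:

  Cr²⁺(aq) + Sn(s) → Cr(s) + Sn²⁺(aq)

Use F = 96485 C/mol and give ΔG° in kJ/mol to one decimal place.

+154.4 kJ/mol

As written, Cr²⁺/Cr is reduced (cathode) and Sn²⁺/Sn is oxidised (anode), so E°cell = (-0.92) − (-0.12) = -0.80 V.
Balancing electrons gives n = 2.
ΔG° = −nFE° = −(2)(96485)(-0.80) = 154,376 J = +154.4 kJ/mol.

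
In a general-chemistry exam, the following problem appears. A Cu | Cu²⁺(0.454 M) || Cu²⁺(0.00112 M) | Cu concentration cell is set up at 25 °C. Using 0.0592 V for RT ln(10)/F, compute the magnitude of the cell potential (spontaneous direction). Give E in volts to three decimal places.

For a concentration cell E°cell = 0. The 0.454 M side is the cathode (reduction is favoured where [Cu²⁺] is higher).
With n = 2, E = −(0.0592/2) log([Cu²⁺]ₐₙ/[Cu²⁺]꜀ₐₜ) = −(0.0592/2) log(0.00112/0.454) = −(0.0592/2)(-2.608) = +0.077 V.

+0.077 V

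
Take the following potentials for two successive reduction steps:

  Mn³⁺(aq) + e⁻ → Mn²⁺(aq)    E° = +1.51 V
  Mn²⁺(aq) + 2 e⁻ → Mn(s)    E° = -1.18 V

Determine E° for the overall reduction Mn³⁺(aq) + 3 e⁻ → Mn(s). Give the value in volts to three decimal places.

Since ΔG° = −nFE° is additive over sequential reductions, n₃E°₃ = n₁E°₁ + n₂E°₂.
E°₃ = (1×+1.51 + 2×-1.18) / 3 = (-0.850) / 3 = -0.283 V.

-0.283 V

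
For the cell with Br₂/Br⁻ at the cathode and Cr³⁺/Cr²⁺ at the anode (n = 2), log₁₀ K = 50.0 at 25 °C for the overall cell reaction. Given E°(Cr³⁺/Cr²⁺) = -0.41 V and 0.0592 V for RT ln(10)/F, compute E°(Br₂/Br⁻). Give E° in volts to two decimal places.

+1.07 V

E°cell = (0.0592/n)·log K = (0.0592/2)(50.0) = +1.480 V.
Since Br₂/Br⁻ is the cathode and Cr³⁺/Cr²⁺ the anode, E°cell = E°(Br₂/Br⁻) − E°(Cr³⁺/Cr²⁺).
So E°(Br₂/Br⁻) = E°cell + E°(Cr³⁺/Cr²⁺) = +1.480 + (-0.41) = +1.07 V.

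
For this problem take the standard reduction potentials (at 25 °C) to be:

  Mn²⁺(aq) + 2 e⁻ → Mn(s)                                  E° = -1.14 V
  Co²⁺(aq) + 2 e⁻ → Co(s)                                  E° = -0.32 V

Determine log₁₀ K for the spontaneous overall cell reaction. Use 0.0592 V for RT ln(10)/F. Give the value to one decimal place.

27.7

Cathode: Co²⁺/Co; anode: Mn²⁺/Mn. E°cell = +0.82 V, n = 2.
log K = nE°cell / 0.0592 = (2)(+0.82) / 0.0592 = 27.7.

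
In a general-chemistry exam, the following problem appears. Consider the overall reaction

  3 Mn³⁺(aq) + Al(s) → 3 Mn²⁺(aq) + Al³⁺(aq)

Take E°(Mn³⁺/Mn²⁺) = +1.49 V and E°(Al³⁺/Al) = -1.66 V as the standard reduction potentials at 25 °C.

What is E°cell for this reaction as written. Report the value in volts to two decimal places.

The Mn³⁺/Mn²⁺ couple has the higher reduction potential, so it is the cathode; Al³⁺/Al is oxidised at the anode.
E°cell = E°(cathode) − E°(anode) = (+1.49) − (-1.66) = +3.15 V.

+3.15 V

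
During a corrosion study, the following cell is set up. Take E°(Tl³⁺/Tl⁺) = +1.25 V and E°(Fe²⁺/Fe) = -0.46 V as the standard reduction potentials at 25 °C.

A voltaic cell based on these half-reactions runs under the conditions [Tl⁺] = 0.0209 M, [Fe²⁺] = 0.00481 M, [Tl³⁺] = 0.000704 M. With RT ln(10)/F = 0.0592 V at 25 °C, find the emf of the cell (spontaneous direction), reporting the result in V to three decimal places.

+1.735 V

Tl³⁺/Tl⁺ is the cathode (higher E°), Fe²⁺/Fe the anode: E°cell = +1.25 − (-0.46) = +1.71 V, n = 2.
Overall: Tl³⁺(aq) + Fe(s) → Tl⁺(aq) + Fe²⁺(aq)
Q = [Tl⁺]·[Fe²⁺] / ([Tl³⁺]); log Q = -0.845.
E = E° − (0.0592/n) log Q = +1.71 − (0.0592/2)(-0.845) = +1.735 V.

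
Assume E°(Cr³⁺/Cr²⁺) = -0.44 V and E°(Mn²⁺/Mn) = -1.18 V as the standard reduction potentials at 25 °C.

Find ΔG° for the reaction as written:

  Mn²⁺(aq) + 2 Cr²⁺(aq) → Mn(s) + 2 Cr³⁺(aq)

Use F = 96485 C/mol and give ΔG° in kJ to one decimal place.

+142.8 kJ

As written, Mn²⁺/Mn is reduced (cathode) and Cr³⁺/Cr²⁺ is oxidised (anode), so E°cell = (-1.18) − (-0.44) = -0.74 V.
Balancing electrons gives n = 2.
ΔG° = −nFE° = −(2)(96485)(-0.74) = 142,798 J = +142.8 kJ.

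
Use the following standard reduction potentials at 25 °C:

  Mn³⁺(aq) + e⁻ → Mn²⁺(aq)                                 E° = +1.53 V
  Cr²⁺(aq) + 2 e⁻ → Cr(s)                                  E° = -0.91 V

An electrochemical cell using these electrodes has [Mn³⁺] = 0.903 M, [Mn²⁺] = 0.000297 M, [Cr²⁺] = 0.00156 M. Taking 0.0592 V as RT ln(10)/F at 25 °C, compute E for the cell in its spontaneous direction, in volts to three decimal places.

Mn³⁺/Mn²⁺ is the cathode (higher E°), Cr²⁺/Cr the anode: E°cell = +1.53 − (-0.91) = +2.44 V, n = 2.
Overall: 2 Mn³⁺(aq) + Cr(s) → 2 Mn²⁺(aq) + Cr²⁺(aq)
Q = [Mn²⁺]^2·[Cr²⁺] / ([Mn³⁺]^2); log Q = -9.773.
E = E° − (0.0592/n) log Q = +2.44 − (0.0592/2)(-9.773) = +2.729 V.

+2.729 V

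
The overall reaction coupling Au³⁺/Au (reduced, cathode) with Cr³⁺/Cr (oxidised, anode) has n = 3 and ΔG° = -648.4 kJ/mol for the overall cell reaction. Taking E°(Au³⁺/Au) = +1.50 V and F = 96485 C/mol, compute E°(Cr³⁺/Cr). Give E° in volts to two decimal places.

E°cell = −ΔG°/(nF) = −(-648.4×10³)/((3)(96485)) = +2.240 V.
Since Au³⁺/Au is the cathode and Cr³⁺/Cr the anode, E°cell = E°(Au³⁺/Au) − E°(Cr³⁺/Cr).
So E°(Cr³⁺/Cr) = E°(Au³⁺/Au) − E°cell = (+1.50) − (+2.240) = -0.74 V.

-0.74 V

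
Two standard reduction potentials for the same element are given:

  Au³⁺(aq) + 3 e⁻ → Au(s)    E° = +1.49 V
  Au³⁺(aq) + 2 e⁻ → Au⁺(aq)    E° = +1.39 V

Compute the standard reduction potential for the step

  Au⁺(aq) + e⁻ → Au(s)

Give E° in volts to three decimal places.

+1.690 V

Sequential free energies add, so n₃E°₃ = n₁E°₁ + n₂E°₂.
With n₃ = 3, and the known step contributing 2×(+1.39) V, the unknown satisfies 1·E° = 3×(+1.49) − 2×(+1.39) = +1.690.
E° = +1.690 / 1 = +1.690 V.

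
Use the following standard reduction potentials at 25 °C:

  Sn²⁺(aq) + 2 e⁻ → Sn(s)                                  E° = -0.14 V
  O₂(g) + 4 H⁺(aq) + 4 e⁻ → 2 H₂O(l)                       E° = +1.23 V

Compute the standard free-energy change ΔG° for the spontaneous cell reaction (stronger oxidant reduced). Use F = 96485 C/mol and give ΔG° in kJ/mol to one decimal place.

O₂/H₂O (E° = +1.23 V) is the cathode; Sn²⁺/Sn (E° = -0.14 V) is the anode, so E°cell = +1.37 V.
Balancing electrons gives n = 4 (lcm of 4 and 2).
ΔG° = −nFE° = −(4)(96485)(+1.37) = -528,738 J = -528.7 kJ/mol.

-528.7 kJ/mol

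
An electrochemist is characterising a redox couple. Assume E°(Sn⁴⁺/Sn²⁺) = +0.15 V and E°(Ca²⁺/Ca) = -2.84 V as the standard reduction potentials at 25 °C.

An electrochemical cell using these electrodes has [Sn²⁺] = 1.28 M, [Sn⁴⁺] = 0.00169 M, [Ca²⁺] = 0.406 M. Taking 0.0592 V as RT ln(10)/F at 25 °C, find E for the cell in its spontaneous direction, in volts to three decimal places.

+2.916 V

Sn⁴⁺/Sn²⁺ is the cathode (higher E°), Ca²⁺/Ca the anode: E°cell = +0.15 − (-2.84) = +2.99 V, n = 2.
Overall: Sn⁴⁺(aq) + Ca(s) → Sn²⁺(aq) + Ca²⁺(aq)
Q = [Sn²⁺]·[Ca²⁺] / ([Sn⁴⁺]); log Q = 2.488.
E = E° − (0.0592/n) log Q = +2.99 − (0.0592/2)(2.488) = +2.916 V.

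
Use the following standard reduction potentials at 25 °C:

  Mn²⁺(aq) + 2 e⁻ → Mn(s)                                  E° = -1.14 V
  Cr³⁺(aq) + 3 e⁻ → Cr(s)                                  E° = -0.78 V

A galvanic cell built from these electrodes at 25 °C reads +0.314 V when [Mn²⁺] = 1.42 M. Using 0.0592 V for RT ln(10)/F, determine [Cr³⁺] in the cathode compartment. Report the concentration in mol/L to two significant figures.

0.0079 M

Cr³⁺/Cr is the cathode, Mn²⁺/Mn the anode: E°cell = +0.36 V, n = 6.
Overall reaction: 2 Cr³⁺(aq) + 3 Mn(s) → 2 Cr(s) + 3 Mn²⁺(aq); Q = [Mn²⁺]^3/[Cr³⁺]^2.
From E = E° − (0.0592/n) log Q: log Q = (E° − E)·n/0.0592 = (+0.36 − (+0.314))·6/0.0592 = 4.6622.
So 2·log[Cr³⁺] = 3·log(1.42) − log Q = 0.4569 − (4.6622) = -4.2053; log[Cr³⁺] = -4.2053 / 2 = -2.1027; [Cr³⁺] = 10^(-2.1027) ≈ 0.0079 M.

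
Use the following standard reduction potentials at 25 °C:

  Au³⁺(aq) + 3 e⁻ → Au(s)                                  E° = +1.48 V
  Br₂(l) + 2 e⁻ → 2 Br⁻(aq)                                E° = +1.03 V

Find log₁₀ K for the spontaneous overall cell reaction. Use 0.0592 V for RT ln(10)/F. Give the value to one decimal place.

Cathode: Au³⁺/Au; anode: Br₂/Br⁻. E°cell = +0.45 V, n = 6.
log K = nE°cell / 0.0592 = (6)(+0.45) / 0.0592 = 45.6.

45.6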